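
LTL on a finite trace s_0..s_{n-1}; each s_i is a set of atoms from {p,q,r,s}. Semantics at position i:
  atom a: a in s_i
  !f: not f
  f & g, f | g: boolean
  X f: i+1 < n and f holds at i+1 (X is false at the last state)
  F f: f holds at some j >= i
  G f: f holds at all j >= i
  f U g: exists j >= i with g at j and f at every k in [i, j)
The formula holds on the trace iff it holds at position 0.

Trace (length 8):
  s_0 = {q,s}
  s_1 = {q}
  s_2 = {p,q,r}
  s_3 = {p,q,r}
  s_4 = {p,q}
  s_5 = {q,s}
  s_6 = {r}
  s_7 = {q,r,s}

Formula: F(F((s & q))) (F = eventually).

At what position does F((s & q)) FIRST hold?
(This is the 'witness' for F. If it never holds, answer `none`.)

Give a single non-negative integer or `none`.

s_0={q,s}: F((s & q))=True (s & q)=True s=True q=True
s_1={q}: F((s & q))=True (s & q)=False s=False q=True
s_2={p,q,r}: F((s & q))=True (s & q)=False s=False q=True
s_3={p,q,r}: F((s & q))=True (s & q)=False s=False q=True
s_4={p,q}: F((s & q))=True (s & q)=False s=False q=True
s_5={q,s}: F((s & q))=True (s & q)=True s=True q=True
s_6={r}: F((s & q))=True (s & q)=False s=False q=False
s_7={q,r,s}: F((s & q))=True (s & q)=True s=True q=True
F(F((s & q))) holds; first witness at position 0.

Answer: 0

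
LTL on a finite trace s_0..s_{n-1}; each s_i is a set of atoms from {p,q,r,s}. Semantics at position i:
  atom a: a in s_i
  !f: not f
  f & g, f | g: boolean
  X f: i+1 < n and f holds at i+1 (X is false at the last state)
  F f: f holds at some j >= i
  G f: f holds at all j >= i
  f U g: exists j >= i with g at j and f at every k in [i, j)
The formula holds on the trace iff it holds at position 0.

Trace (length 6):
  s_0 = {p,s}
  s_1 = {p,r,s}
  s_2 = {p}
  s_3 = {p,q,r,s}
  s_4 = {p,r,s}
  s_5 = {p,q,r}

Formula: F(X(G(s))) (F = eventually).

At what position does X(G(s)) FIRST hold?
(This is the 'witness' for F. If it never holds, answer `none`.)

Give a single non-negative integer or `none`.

s_0={p,s}: X(G(s))=False G(s)=False s=True
s_1={p,r,s}: X(G(s))=False G(s)=False s=True
s_2={p}: X(G(s))=False G(s)=False s=False
s_3={p,q,r,s}: X(G(s))=False G(s)=False s=True
s_4={p,r,s}: X(G(s))=False G(s)=False s=True
s_5={p,q,r}: X(G(s))=False G(s)=False s=False
F(X(G(s))) does not hold (no witness exists).

Answer: none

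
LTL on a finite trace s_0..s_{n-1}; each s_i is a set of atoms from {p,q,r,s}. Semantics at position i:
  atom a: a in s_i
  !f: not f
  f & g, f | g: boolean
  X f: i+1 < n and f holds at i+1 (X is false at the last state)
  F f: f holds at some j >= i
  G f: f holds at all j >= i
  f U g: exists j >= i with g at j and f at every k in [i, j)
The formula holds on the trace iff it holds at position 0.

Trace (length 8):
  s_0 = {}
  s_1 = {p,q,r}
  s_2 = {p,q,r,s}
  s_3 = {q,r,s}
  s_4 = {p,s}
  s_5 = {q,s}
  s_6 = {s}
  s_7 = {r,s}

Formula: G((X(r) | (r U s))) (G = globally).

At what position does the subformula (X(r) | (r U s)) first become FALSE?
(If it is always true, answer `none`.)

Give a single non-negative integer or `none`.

Answer: none

Derivation:
s_0={}: (X(r) | (r U s))=True X(r)=True r=False (r U s)=False s=False
s_1={p,q,r}: (X(r) | (r U s))=True X(r)=True r=True (r U s)=True s=False
s_2={p,q,r,s}: (X(r) | (r U s))=True X(r)=True r=True (r U s)=True s=True
s_3={q,r,s}: (X(r) | (r U s))=True X(r)=False r=True (r U s)=True s=True
s_4={p,s}: (X(r) | (r U s))=True X(r)=False r=False (r U s)=True s=True
s_5={q,s}: (X(r) | (r U s))=True X(r)=False r=False (r U s)=True s=True
s_6={s}: (X(r) | (r U s))=True X(r)=True r=False (r U s)=True s=True
s_7={r,s}: (X(r) | (r U s))=True X(r)=False r=True (r U s)=True s=True
G((X(r) | (r U s))) holds globally = True
No violation — formula holds at every position.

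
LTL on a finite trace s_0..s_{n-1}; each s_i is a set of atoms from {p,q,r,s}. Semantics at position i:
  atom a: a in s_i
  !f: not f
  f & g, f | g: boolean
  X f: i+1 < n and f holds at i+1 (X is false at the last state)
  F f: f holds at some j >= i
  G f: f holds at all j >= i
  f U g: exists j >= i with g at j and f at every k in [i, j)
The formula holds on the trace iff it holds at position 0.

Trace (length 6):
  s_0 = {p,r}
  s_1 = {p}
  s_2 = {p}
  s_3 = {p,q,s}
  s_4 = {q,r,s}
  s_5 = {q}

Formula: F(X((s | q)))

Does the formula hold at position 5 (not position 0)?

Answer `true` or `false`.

s_0={p,r}: F(X((s | q)))=True X((s | q))=False (s | q)=False s=False q=False
s_1={p}: F(X((s | q)))=True X((s | q))=False (s | q)=False s=False q=False
s_2={p}: F(X((s | q)))=True X((s | q))=True (s | q)=False s=False q=False
s_3={p,q,s}: F(X((s | q)))=True X((s | q))=True (s | q)=True s=True q=True
s_4={q,r,s}: F(X((s | q)))=True X((s | q))=True (s | q)=True s=True q=True
s_5={q}: F(X((s | q)))=False X((s | q))=False (s | q)=True s=False q=True
Evaluating at position 5: result = False

Answer: false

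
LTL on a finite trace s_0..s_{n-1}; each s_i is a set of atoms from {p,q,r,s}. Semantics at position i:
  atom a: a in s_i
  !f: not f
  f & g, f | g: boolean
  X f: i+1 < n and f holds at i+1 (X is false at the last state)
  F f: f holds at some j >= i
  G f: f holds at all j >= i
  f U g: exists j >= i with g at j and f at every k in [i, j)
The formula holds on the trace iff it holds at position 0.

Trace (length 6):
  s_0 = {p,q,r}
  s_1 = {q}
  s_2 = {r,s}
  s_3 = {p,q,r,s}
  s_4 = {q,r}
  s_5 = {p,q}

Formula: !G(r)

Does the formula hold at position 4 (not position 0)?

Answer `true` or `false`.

s_0={p,q,r}: !G(r)=True G(r)=False r=True
s_1={q}: !G(r)=True G(r)=False r=False
s_2={r,s}: !G(r)=True G(r)=False r=True
s_3={p,q,r,s}: !G(r)=True G(r)=False r=True
s_4={q,r}: !G(r)=True G(r)=False r=True
s_5={p,q}: !G(r)=True G(r)=False r=False
Evaluating at position 4: result = True

Answer: true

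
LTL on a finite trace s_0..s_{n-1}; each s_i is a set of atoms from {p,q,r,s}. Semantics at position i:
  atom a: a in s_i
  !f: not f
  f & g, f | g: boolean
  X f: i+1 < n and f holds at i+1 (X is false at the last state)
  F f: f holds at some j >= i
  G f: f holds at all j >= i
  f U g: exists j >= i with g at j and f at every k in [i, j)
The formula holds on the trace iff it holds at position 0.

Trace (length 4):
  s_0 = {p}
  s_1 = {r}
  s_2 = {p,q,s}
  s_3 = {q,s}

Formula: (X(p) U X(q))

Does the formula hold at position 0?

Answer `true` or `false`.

Answer: false

Derivation:
s_0={p}: (X(p) U X(q))=False X(p)=False p=True X(q)=False q=False
s_1={r}: (X(p) U X(q))=True X(p)=True p=False X(q)=True q=False
s_2={p,q,s}: (X(p) U X(q))=True X(p)=False p=True X(q)=True q=True
s_3={q,s}: (X(p) U X(q))=False X(p)=False p=False X(q)=False q=True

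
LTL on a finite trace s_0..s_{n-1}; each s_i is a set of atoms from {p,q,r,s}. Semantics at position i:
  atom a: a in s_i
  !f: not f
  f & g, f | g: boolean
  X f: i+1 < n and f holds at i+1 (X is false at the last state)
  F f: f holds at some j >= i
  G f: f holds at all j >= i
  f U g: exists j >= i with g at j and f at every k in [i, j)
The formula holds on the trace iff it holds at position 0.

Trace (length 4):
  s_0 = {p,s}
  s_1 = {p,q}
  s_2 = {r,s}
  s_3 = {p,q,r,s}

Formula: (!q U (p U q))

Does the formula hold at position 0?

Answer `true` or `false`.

Answer: true

Derivation:
s_0={p,s}: (!q U (p U q))=True !q=True q=False (p U q)=True p=True
s_1={p,q}: (!q U (p U q))=True !q=False q=True (p U q)=True p=True
s_2={r,s}: (!q U (p U q))=True !q=True q=False (p U q)=False p=False
s_3={p,q,r,s}: (!q U (p U q))=True !q=False q=True (p U q)=True p=True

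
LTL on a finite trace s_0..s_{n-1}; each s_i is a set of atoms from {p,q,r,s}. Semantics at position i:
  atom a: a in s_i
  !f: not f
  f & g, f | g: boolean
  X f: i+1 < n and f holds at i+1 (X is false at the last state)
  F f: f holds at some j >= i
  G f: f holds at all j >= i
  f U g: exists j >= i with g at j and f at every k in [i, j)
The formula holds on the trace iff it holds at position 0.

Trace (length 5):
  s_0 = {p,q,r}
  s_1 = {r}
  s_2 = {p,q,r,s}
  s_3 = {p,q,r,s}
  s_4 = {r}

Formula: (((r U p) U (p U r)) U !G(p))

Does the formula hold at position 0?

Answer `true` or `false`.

Answer: true

Derivation:
s_0={p,q,r}: (((r U p) U (p U r)) U !G(p))=True ((r U p) U (p U r))=True (r U p)=True r=True p=True (p U r)=True !G(p)=True G(p)=False
s_1={r}: (((r U p) U (p U r)) U !G(p))=True ((r U p) U (p U r))=True (r U p)=True r=True p=False (p U r)=True !G(p)=True G(p)=False
s_2={p,q,r,s}: (((r U p) U (p U r)) U !G(p))=True ((r U p) U (p U r))=True (r U p)=True r=True p=True (p U r)=True !G(p)=True G(p)=False
s_3={p,q,r,s}: (((r U p) U (p U r)) U !G(p))=True ((r U p) U (p U r))=True (r U p)=True r=True p=True (p U r)=True !G(p)=True G(p)=False
s_4={r}: (((r U p) U (p U r)) U !G(p))=True ((r U p) U (p U r))=True (r U p)=False r=True p=False (p U r)=True !G(p)=True G(p)=False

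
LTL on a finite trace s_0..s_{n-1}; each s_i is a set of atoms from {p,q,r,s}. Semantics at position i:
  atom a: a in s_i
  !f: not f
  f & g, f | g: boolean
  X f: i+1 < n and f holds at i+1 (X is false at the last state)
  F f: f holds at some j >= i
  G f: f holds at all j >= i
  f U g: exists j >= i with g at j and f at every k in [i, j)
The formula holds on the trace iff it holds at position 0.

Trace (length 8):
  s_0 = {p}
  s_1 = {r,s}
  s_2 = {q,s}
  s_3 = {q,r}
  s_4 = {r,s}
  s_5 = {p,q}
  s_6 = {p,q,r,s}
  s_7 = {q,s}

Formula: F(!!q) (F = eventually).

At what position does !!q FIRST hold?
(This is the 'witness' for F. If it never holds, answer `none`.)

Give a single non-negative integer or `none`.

Answer: 2

Derivation:
s_0={p}: !!q=False !q=True q=False
s_1={r,s}: !!q=False !q=True q=False
s_2={q,s}: !!q=True !q=False q=True
s_3={q,r}: !!q=True !q=False q=True
s_4={r,s}: !!q=False !q=True q=False
s_5={p,q}: !!q=True !q=False q=True
s_6={p,q,r,s}: !!q=True !q=False q=True
s_7={q,s}: !!q=True !q=False q=True
F(!!q) holds; first witness at position 2.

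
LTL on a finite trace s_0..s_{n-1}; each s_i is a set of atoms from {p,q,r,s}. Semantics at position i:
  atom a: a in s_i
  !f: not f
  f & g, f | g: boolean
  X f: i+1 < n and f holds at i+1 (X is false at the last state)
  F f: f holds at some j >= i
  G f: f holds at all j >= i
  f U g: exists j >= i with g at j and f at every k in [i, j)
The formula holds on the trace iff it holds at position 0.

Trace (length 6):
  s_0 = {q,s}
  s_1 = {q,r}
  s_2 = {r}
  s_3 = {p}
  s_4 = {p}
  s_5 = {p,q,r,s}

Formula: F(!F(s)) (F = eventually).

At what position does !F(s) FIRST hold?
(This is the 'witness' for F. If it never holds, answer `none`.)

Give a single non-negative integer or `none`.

Answer: none

Derivation:
s_0={q,s}: !F(s)=False F(s)=True s=True
s_1={q,r}: !F(s)=False F(s)=True s=False
s_2={r}: !F(s)=False F(s)=True s=False
s_3={p}: !F(s)=False F(s)=True s=False
s_4={p}: !F(s)=False F(s)=True s=False
s_5={p,q,r,s}: !F(s)=False F(s)=True s=True
F(!F(s)) does not hold (no witness exists).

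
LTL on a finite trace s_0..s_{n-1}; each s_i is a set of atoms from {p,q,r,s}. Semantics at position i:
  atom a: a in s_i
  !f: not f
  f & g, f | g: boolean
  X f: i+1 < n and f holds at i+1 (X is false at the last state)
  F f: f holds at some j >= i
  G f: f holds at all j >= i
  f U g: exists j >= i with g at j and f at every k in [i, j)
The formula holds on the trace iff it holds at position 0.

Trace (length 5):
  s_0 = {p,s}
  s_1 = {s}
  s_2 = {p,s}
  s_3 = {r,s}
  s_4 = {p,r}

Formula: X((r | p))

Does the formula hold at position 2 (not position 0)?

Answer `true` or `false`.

Answer: true

Derivation:
s_0={p,s}: X((r | p))=False (r | p)=True r=False p=True
s_1={s}: X((r | p))=True (r | p)=False r=False p=False
s_2={p,s}: X((r | p))=True (r | p)=True r=False p=True
s_3={r,s}: X((r | p))=True (r | p)=True r=True p=False
s_4={p,r}: X((r | p))=False (r | p)=True r=True p=True
Evaluating at position 2: result = True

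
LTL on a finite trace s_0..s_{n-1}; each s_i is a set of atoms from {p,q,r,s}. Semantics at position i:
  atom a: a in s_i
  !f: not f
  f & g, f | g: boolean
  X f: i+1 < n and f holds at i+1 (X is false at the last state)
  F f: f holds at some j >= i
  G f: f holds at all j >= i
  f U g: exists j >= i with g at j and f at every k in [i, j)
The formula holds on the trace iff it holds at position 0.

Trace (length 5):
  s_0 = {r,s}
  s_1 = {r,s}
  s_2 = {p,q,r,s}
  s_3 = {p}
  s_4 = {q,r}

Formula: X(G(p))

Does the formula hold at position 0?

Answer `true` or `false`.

s_0={r,s}: X(G(p))=False G(p)=False p=False
s_1={r,s}: X(G(p))=False G(p)=False p=False
s_2={p,q,r,s}: X(G(p))=False G(p)=False p=True
s_3={p}: X(G(p))=False G(p)=False p=True
s_4={q,r}: X(G(p))=False G(p)=False p=False

Answer: false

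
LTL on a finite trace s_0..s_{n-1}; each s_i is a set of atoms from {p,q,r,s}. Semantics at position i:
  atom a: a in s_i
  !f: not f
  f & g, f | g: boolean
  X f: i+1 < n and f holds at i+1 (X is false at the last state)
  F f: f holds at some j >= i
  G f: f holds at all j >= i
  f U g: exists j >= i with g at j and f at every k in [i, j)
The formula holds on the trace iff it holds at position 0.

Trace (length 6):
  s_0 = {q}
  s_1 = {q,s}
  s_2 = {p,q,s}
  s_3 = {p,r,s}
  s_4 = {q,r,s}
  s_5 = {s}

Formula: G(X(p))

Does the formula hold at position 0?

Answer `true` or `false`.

Answer: false

Derivation:
s_0={q}: G(X(p))=False X(p)=False p=False
s_1={q,s}: G(X(p))=False X(p)=True p=False
s_2={p,q,s}: G(X(p))=False X(p)=True p=True
s_3={p,r,s}: G(X(p))=False X(p)=False p=True
s_4={q,r,s}: G(X(p))=False X(p)=False p=False
s_5={s}: G(X(p))=False X(p)=False p=False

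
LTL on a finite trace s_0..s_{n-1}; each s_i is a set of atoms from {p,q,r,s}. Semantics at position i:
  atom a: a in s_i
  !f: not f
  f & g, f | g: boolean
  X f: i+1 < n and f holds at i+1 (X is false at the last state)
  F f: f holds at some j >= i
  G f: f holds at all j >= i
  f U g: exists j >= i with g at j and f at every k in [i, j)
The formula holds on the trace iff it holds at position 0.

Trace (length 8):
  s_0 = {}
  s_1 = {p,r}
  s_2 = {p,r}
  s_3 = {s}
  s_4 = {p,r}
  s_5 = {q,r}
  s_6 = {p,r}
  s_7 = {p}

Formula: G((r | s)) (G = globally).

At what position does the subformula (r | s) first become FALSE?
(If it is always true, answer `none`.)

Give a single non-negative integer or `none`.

s_0={}: (r | s)=False r=False s=False
s_1={p,r}: (r | s)=True r=True s=False
s_2={p,r}: (r | s)=True r=True s=False
s_3={s}: (r | s)=True r=False s=True
s_4={p,r}: (r | s)=True r=True s=False
s_5={q,r}: (r | s)=True r=True s=False
s_6={p,r}: (r | s)=True r=True s=False
s_7={p}: (r | s)=False r=False s=False
G((r | s)) holds globally = False
First violation at position 0.

Answer: 0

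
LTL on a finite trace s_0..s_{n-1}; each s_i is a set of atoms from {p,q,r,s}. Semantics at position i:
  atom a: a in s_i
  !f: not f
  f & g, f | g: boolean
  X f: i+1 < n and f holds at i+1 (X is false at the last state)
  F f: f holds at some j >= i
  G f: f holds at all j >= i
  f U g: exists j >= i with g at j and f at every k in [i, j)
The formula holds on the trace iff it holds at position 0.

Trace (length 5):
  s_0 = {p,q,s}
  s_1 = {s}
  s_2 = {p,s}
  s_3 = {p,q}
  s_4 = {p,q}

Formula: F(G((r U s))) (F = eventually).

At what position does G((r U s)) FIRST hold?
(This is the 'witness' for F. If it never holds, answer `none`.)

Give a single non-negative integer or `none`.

s_0={p,q,s}: G((r U s))=False (r U s)=True r=False s=True
s_1={s}: G((r U s))=False (r U s)=True r=False s=True
s_2={p,s}: G((r U s))=False (r U s)=True r=False s=True
s_3={p,q}: G((r U s))=False (r U s)=False r=False s=False
s_4={p,q}: G((r U s))=False (r U s)=False r=False s=False
F(G((r U s))) does not hold (no witness exists).

Answer: none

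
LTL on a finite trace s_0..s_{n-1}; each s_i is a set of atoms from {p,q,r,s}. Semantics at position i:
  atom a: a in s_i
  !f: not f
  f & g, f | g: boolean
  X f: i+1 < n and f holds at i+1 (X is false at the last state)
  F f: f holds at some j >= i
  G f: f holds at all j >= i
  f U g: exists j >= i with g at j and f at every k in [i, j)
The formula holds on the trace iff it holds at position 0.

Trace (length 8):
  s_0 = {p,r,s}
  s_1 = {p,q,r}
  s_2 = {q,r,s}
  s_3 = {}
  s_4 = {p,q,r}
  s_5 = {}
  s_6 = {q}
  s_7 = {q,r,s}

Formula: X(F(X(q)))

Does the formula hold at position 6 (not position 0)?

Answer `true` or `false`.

s_0={p,r,s}: X(F(X(q)))=True F(X(q))=True X(q)=True q=False
s_1={p,q,r}: X(F(X(q)))=True F(X(q))=True X(q)=True q=True
s_2={q,r,s}: X(F(X(q)))=True F(X(q))=True X(q)=False q=True
s_3={}: X(F(X(q)))=True F(X(q))=True X(q)=True q=False
s_4={p,q,r}: X(F(X(q)))=True F(X(q))=True X(q)=False q=True
s_5={}: X(F(X(q)))=True F(X(q))=True X(q)=True q=False
s_6={q}: X(F(X(q)))=False F(X(q))=True X(q)=True q=True
s_7={q,r,s}: X(F(X(q)))=False F(X(q))=False X(q)=False q=True
Evaluating at position 6: result = False

Answer: false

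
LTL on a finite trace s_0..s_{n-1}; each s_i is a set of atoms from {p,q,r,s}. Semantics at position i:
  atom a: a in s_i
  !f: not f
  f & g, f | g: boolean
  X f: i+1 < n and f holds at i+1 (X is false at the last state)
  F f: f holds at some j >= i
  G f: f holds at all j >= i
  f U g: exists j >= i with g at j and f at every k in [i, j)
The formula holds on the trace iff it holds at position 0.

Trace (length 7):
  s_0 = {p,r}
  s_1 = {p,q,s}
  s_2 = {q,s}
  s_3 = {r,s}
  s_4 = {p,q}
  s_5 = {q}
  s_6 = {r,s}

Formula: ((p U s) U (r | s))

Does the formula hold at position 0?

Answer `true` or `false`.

s_0={p,r}: ((p U s) U (r | s))=True (p U s)=True p=True s=False (r | s)=True r=True
s_1={p,q,s}: ((p U s) U (r | s))=True (p U s)=True p=True s=True (r | s)=True r=False
s_2={q,s}: ((p U s) U (r | s))=True (p U s)=True p=False s=True (r | s)=True r=False
s_3={r,s}: ((p U s) U (r | s))=True (p U s)=True p=False s=True (r | s)=True r=True
s_4={p,q}: ((p U s) U (r | s))=False (p U s)=False p=True s=False (r | s)=False r=False
s_5={q}: ((p U s) U (r | s))=False (p U s)=False p=False s=False (r | s)=False r=False
s_6={r,s}: ((p U s) U (r | s))=True (p U s)=True p=False s=True (r | s)=True r=True

Answer: true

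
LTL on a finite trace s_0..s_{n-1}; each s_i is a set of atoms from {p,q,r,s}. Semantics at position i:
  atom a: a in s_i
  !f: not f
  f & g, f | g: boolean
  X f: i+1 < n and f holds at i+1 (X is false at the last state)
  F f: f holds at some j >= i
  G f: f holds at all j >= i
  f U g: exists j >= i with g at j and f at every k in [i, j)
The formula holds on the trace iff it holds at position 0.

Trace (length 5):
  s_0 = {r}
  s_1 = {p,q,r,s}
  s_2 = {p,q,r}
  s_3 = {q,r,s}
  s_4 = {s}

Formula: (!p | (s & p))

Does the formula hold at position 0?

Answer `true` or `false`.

s_0={r}: (!p | (s & p))=True !p=True p=False (s & p)=False s=False
s_1={p,q,r,s}: (!p | (s & p))=True !p=False p=True (s & p)=True s=True
s_2={p,q,r}: (!p | (s & p))=False !p=False p=True (s & p)=False s=False
s_3={q,r,s}: (!p | (s & p))=True !p=True p=False (s & p)=False s=True
s_4={s}: (!p | (s & p))=True !p=True p=False (s & p)=False s=True

Answer: true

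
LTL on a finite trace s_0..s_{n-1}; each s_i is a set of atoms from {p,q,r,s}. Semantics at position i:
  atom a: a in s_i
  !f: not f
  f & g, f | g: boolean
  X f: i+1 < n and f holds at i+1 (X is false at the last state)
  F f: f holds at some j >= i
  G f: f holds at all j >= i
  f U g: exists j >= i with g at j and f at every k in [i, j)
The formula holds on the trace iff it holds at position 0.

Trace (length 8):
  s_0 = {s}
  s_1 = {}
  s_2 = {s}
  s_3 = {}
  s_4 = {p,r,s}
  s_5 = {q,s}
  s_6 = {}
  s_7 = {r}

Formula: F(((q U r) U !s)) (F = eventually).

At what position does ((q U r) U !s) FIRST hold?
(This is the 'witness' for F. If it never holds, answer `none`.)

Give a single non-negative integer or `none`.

Answer: 1

Derivation:
s_0={s}: ((q U r) U !s)=False (q U r)=False q=False r=False !s=False s=True
s_1={}: ((q U r) U !s)=True (q U r)=False q=False r=False !s=True s=False
s_2={s}: ((q U r) U !s)=False (q U r)=False q=False r=False !s=False s=True
s_3={}: ((q U r) U !s)=True (q U r)=False q=False r=False !s=True s=False
s_4={p,r,s}: ((q U r) U !s)=False (q U r)=True q=False r=True !s=False s=True
s_5={q,s}: ((q U r) U !s)=False (q U r)=False q=True r=False !s=False s=True
s_6={}: ((q U r) U !s)=True (q U r)=False q=False r=False !s=True s=False
s_7={r}: ((q U r) U !s)=True (q U r)=True q=False r=True !s=True s=False
F(((q U r) U !s)) holds; first witness at position 1.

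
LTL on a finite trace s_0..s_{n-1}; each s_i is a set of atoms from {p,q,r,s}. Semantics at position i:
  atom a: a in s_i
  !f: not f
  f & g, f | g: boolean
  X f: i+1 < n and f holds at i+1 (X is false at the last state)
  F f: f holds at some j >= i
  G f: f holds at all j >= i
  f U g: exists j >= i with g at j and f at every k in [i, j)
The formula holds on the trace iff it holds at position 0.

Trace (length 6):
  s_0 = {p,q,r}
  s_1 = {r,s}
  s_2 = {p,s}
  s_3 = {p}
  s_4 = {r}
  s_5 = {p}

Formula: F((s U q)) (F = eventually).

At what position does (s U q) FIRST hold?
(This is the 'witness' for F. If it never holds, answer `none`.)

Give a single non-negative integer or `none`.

Answer: 0

Derivation:
s_0={p,q,r}: (s U q)=True s=False q=True
s_1={r,s}: (s U q)=False s=True q=False
s_2={p,s}: (s U q)=False s=True q=False
s_3={p}: (s U q)=False s=False q=False
s_4={r}: (s U q)=False s=False q=False
s_5={p}: (s U q)=False s=False q=False
F((s U q)) holds; first witness at position 0.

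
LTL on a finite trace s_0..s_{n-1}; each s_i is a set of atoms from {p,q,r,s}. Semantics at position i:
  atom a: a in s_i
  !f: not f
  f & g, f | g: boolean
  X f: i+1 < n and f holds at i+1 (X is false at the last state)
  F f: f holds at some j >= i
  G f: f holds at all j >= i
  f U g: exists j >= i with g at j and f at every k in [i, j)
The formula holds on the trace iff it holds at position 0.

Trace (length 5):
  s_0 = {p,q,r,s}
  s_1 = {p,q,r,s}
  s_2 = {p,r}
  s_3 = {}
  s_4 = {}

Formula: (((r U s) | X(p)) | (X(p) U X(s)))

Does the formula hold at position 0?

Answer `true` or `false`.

s_0={p,q,r,s}: (((r U s) | X(p)) | (X(p) U X(s)))=True ((r U s) | X(p))=True (r U s)=True r=True s=True X(p)=True p=True (X(p) U X(s))=True X(s)=True
s_1={p,q,r,s}: (((r U s) | X(p)) | (X(p) U X(s)))=True ((r U s) | X(p))=True (r U s)=True r=True s=True X(p)=True p=True (X(p) U X(s))=False X(s)=False
s_2={p,r}: (((r U s) | X(p)) | (X(p) U X(s)))=False ((r U s) | X(p))=False (r U s)=False r=True s=False X(p)=False p=True (X(p) U X(s))=False X(s)=False
s_3={}: (((r U s) | X(p)) | (X(p) U X(s)))=False ((r U s) | X(p))=False (r U s)=False r=False s=False X(p)=False p=False (X(p) U X(s))=False X(s)=False
s_4={}: (((r U s) | X(p)) | (X(p) U X(s)))=False ((r U s) | X(p))=False (r U s)=False r=False s=False X(p)=False p=False (X(p) U X(s))=False X(s)=False

Answer: true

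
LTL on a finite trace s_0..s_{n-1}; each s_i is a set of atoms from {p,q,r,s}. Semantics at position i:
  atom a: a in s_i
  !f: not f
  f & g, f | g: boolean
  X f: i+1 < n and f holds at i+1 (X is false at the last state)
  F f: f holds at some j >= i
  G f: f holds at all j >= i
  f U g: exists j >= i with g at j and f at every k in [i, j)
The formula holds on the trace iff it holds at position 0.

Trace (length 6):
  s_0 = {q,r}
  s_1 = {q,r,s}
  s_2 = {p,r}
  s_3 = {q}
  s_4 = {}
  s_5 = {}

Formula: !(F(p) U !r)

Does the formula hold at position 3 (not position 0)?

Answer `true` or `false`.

s_0={q,r}: !(F(p) U !r)=False (F(p) U !r)=True F(p)=True p=False !r=False r=True
s_1={q,r,s}: !(F(p) U !r)=False (F(p) U !r)=True F(p)=True p=False !r=False r=True
s_2={p,r}: !(F(p) U !r)=False (F(p) U !r)=True F(p)=True p=True !r=False r=True
s_3={q}: !(F(p) U !r)=False (F(p) U !r)=True F(p)=False p=False !r=True r=False
s_4={}: !(F(p) U !r)=False (F(p) U !r)=True F(p)=False p=False !r=True r=False
s_5={}: !(F(p) U !r)=False (F(p) U !r)=True F(p)=False p=False !r=True r=False
Evaluating at position 3: result = False

Answer: false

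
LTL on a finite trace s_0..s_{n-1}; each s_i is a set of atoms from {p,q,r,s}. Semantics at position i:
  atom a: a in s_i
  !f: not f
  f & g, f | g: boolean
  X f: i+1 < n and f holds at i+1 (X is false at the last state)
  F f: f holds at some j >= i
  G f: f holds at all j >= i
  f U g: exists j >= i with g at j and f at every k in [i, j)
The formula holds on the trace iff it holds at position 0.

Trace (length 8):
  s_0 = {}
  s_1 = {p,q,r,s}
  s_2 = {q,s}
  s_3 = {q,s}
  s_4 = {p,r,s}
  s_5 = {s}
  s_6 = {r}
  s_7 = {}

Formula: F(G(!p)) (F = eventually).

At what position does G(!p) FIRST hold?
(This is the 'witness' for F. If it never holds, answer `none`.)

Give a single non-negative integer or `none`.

Answer: 5

Derivation:
s_0={}: G(!p)=False !p=True p=False
s_1={p,q,r,s}: G(!p)=False !p=False p=True
s_2={q,s}: G(!p)=False !p=True p=False
s_3={q,s}: G(!p)=False !p=True p=False
s_4={p,r,s}: G(!p)=False !p=False p=True
s_5={s}: G(!p)=True !p=True p=False
s_6={r}: G(!p)=True !p=True p=False
s_7={}: G(!p)=True !p=True p=False
F(G(!p)) holds; first witness at position 5.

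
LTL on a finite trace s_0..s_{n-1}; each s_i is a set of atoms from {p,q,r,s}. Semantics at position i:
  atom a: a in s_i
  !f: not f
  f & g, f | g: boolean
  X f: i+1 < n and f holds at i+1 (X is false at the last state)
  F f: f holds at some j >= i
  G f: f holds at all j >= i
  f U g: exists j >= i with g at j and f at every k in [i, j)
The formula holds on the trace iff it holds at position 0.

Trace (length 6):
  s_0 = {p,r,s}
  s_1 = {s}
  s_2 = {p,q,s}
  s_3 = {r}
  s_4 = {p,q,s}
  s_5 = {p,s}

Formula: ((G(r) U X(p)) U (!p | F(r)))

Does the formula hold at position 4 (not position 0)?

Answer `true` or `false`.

s_0={p,r,s}: ((G(r) U X(p)) U (!p | F(r)))=True (G(r) U X(p))=False G(r)=False r=True X(p)=False p=True (!p | F(r))=True !p=False F(r)=True
s_1={s}: ((G(r) U X(p)) U (!p | F(r)))=True (G(r) U X(p))=True G(r)=False r=False X(p)=True p=False (!p | F(r))=True !p=True F(r)=True
s_2={p,q,s}: ((G(r) U X(p)) U (!p | F(r)))=True (G(r) U X(p))=False G(r)=False r=False X(p)=False p=True (!p | F(r))=True !p=False F(r)=True
s_3={r}: ((G(r) U X(p)) U (!p | F(r)))=True (G(r) U X(p))=True G(r)=False r=True X(p)=True p=False (!p | F(r))=True !p=True F(r)=True
s_4={p,q,s}: ((G(r) U X(p)) U (!p | F(r)))=False (G(r) U X(p))=True G(r)=False r=False X(p)=True p=True (!p | F(r))=False !p=False F(r)=False
s_5={p,s}: ((G(r) U X(p)) U (!p | F(r)))=False (G(r) U X(p))=False G(r)=False r=False X(p)=False p=True (!p | F(r))=False !p=False F(r)=False
Evaluating at position 4: result = False

Answer: false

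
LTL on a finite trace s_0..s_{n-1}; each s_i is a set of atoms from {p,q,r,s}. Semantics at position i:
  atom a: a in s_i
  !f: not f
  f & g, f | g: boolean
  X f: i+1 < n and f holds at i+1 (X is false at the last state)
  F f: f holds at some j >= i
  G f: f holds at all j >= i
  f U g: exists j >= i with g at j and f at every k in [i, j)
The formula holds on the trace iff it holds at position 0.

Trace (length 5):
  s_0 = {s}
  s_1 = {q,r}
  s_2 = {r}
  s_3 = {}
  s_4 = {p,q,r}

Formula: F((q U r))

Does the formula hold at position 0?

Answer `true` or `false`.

Answer: true

Derivation:
s_0={s}: F((q U r))=True (q U r)=False q=False r=False
s_1={q,r}: F((q U r))=True (q U r)=True q=True r=True
s_2={r}: F((q U r))=True (q U r)=True q=False r=True
s_3={}: F((q U r))=True (q U r)=False q=False r=False
s_4={p,q,r}: F((q U r))=True (q U r)=True q=True r=True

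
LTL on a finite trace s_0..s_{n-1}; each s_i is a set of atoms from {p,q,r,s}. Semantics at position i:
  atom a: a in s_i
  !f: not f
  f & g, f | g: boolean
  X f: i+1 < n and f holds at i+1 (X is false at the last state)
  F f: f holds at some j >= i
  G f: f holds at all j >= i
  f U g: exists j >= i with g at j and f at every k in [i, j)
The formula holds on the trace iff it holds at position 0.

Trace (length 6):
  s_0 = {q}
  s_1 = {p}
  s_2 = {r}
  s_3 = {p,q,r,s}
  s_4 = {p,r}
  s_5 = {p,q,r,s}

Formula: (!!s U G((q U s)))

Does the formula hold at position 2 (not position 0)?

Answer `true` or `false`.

Answer: false

Derivation:
s_0={q}: (!!s U G((q U s)))=False !!s=False !s=True s=False G((q U s))=False (q U s)=False q=True
s_1={p}: (!!s U G((q U s)))=False !!s=False !s=True s=False G((q U s))=False (q U s)=False q=False
s_2={r}: (!!s U G((q U s)))=False !!s=False !s=True s=False G((q U s))=False (q U s)=False q=False
s_3={p,q,r,s}: (!!s U G((q U s)))=False !!s=True !s=False s=True G((q U s))=False (q U s)=True q=True
s_4={p,r}: (!!s U G((q U s)))=False !!s=False !s=True s=False G((q U s))=False (q U s)=False q=False
s_5={p,q,r,s}: (!!s U G((q U s)))=True !!s=True !s=False s=True G((q U s))=True (q U s)=True q=True
Evaluating at position 2: result = False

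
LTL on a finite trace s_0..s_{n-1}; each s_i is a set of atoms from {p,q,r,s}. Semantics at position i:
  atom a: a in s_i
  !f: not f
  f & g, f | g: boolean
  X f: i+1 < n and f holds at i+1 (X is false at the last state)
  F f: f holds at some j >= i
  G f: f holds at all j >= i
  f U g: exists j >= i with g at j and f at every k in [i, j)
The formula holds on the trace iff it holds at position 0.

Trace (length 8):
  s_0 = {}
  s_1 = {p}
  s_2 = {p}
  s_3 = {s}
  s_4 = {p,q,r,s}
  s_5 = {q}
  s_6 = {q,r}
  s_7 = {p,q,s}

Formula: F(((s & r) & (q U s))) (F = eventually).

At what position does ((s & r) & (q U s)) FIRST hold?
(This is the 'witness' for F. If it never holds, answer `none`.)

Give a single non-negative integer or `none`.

s_0={}: ((s & r) & (q U s))=False (s & r)=False s=False r=False (q U s)=False q=False
s_1={p}: ((s & r) & (q U s))=False (s & r)=False s=False r=False (q U s)=False q=False
s_2={p}: ((s & r) & (q U s))=False (s & r)=False s=False r=False (q U s)=False q=False
s_3={s}: ((s & r) & (q U s))=False (s & r)=False s=True r=False (q U s)=True q=False
s_4={p,q,r,s}: ((s & r) & (q U s))=True (s & r)=True s=True r=True (q U s)=True q=True
s_5={q}: ((s & r) & (q U s))=False (s & r)=False s=False r=False (q U s)=True q=True
s_6={q,r}: ((s & r) & (q U s))=False (s & r)=False s=False r=True (q U s)=True q=True
s_7={p,q,s}: ((s & r) & (q U s))=False (s & r)=False s=True r=False (q U s)=True q=True
F(((s & r) & (q U s))) holds; first witness at position 4.

Answer: 4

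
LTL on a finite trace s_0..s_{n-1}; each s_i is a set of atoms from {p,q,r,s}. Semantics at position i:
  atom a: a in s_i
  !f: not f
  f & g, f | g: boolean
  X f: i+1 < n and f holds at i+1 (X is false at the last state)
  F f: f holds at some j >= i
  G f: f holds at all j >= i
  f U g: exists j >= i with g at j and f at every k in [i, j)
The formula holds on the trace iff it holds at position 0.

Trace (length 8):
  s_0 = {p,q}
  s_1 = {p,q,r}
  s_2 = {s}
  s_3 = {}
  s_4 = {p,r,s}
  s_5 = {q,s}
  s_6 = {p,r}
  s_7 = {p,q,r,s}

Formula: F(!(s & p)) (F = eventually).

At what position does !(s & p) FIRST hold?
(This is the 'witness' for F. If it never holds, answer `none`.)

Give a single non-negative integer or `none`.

s_0={p,q}: !(s & p)=True (s & p)=False s=False p=True
s_1={p,q,r}: !(s & p)=True (s & p)=False s=False p=True
s_2={s}: !(s & p)=True (s & p)=False s=True p=False
s_3={}: !(s & p)=True (s & p)=False s=False p=False
s_4={p,r,s}: !(s & p)=False (s & p)=True s=True p=True
s_5={q,s}: !(s & p)=True (s & p)=False s=True p=False
s_6={p,r}: !(s & p)=True (s & p)=False s=False p=True
s_7={p,q,r,s}: !(s & p)=False (s & p)=True s=True p=True
F(!(s & p)) holds; first witness at position 0.

Answer: 0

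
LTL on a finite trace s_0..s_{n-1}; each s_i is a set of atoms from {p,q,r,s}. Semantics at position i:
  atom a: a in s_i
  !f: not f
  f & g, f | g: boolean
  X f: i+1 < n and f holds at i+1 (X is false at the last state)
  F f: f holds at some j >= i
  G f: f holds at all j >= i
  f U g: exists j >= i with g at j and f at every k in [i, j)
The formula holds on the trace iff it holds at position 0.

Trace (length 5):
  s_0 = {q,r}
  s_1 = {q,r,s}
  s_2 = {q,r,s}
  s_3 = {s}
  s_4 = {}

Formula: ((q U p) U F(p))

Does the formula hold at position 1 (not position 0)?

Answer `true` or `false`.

Answer: false

Derivation:
s_0={q,r}: ((q U p) U F(p))=False (q U p)=False q=True p=False F(p)=False
s_1={q,r,s}: ((q U p) U F(p))=False (q U p)=False q=True p=False F(p)=False
s_2={q,r,s}: ((q U p) U F(p))=False (q U p)=False q=True p=False F(p)=False
s_3={s}: ((q U p) U F(p))=False (q U p)=False q=False p=False F(p)=False
s_4={}: ((q U p) U F(p))=False (q U p)=False q=False p=False F(p)=False
Evaluating at position 1: result = False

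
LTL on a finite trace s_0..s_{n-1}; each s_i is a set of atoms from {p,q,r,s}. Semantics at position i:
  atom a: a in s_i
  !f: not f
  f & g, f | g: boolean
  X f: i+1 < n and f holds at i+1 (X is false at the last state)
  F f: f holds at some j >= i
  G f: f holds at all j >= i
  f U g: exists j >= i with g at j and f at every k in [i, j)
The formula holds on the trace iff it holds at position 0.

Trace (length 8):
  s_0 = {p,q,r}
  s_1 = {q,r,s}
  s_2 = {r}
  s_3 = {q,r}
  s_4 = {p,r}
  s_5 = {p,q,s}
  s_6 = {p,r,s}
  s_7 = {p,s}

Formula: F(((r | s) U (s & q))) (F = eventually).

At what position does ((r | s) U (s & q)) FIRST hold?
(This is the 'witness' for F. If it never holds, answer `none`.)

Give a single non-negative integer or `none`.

Answer: 0

Derivation:
s_0={p,q,r}: ((r | s) U (s & q))=True (r | s)=True r=True s=False (s & q)=False q=True
s_1={q,r,s}: ((r | s) U (s & q))=True (r | s)=True r=True s=True (s & q)=True q=True
s_2={r}: ((r | s) U (s & q))=True (r | s)=True r=True s=False (s & q)=False q=False
s_3={q,r}: ((r | s) U (s & q))=True (r | s)=True r=True s=False (s & q)=False q=True
s_4={p,r}: ((r | s) U (s & q))=True (r | s)=True r=True s=False (s & q)=False q=False
s_5={p,q,s}: ((r | s) U (s & q))=True (r | s)=True r=False s=True (s & q)=True q=True
s_6={p,r,s}: ((r | s) U (s & q))=False (r | s)=True r=True s=True (s & q)=False q=False
s_7={p,s}: ((r | s) U (s & q))=False (r | s)=True r=False s=True (s & q)=False q=False
F(((r | s) U (s & q))) holds; first witness at position 0.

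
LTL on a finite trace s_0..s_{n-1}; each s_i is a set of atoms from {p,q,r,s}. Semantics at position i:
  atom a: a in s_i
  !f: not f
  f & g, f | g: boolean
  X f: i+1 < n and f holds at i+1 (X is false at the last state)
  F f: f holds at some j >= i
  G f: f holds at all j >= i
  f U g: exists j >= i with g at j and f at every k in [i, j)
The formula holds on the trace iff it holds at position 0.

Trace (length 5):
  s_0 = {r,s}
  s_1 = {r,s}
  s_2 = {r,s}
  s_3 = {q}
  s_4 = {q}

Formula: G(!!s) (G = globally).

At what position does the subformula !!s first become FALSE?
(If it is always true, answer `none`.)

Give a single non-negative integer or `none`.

Answer: 3

Derivation:
s_0={r,s}: !!s=True !s=False s=True
s_1={r,s}: !!s=True !s=False s=True
s_2={r,s}: !!s=True !s=False s=True
s_3={q}: !!s=False !s=True s=False
s_4={q}: !!s=False !s=True s=False
G(!!s) holds globally = False
First violation at position 3.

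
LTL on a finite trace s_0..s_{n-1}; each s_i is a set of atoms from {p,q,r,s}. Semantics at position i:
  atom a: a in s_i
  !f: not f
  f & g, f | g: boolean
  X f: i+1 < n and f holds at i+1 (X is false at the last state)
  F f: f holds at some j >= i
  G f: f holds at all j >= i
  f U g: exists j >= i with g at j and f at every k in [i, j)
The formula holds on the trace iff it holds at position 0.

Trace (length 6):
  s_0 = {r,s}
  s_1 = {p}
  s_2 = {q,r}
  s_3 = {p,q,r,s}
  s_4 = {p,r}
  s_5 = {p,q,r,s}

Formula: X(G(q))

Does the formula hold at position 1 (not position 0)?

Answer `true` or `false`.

Answer: false

Derivation:
s_0={r,s}: X(G(q))=False G(q)=False q=False
s_1={p}: X(G(q))=False G(q)=False q=False
s_2={q,r}: X(G(q))=False G(q)=False q=True
s_3={p,q,r,s}: X(G(q))=False G(q)=False q=True
s_4={p,r}: X(G(q))=True G(q)=False q=False
s_5={p,q,r,s}: X(G(q))=False G(q)=True q=True
Evaluating at position 1: result = False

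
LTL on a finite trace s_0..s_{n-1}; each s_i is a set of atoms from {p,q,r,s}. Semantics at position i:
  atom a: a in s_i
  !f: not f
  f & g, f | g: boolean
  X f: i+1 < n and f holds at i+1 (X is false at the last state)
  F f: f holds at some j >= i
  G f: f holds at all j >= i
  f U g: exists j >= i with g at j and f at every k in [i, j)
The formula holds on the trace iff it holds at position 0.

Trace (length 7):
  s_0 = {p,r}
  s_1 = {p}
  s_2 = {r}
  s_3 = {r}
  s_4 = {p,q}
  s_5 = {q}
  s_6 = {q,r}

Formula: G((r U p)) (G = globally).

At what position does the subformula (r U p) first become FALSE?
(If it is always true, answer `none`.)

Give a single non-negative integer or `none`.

s_0={p,r}: (r U p)=True r=True p=True
s_1={p}: (r U p)=True r=False p=True
s_2={r}: (r U p)=True r=True p=False
s_3={r}: (r U p)=True r=True p=False
s_4={p,q}: (r U p)=True r=False p=True
s_5={q}: (r U p)=False r=False p=False
s_6={q,r}: (r U p)=False r=True p=False
G((r U p)) holds globally = False
First violation at position 5.

Answer: 5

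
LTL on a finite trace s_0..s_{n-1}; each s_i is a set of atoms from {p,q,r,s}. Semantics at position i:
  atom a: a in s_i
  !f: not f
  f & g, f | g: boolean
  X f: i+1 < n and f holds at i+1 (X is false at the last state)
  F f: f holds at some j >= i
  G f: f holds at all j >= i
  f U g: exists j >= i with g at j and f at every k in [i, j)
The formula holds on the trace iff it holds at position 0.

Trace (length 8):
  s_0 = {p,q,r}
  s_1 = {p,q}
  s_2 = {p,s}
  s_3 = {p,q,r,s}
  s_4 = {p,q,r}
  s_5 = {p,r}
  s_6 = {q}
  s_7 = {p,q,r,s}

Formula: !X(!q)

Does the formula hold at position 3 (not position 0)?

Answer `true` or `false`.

s_0={p,q,r}: !X(!q)=True X(!q)=False !q=False q=True
s_1={p,q}: !X(!q)=False X(!q)=True !q=False q=True
s_2={p,s}: !X(!q)=True X(!q)=False !q=True q=False
s_3={p,q,r,s}: !X(!q)=True X(!q)=False !q=False q=True
s_4={p,q,r}: !X(!q)=False X(!q)=True !q=False q=True
s_5={p,r}: !X(!q)=True X(!q)=False !q=True q=False
s_6={q}: !X(!q)=True X(!q)=False !q=False q=True
s_7={p,q,r,s}: !X(!q)=True X(!q)=False !q=False q=True
Evaluating at position 3: result = True

Answer: true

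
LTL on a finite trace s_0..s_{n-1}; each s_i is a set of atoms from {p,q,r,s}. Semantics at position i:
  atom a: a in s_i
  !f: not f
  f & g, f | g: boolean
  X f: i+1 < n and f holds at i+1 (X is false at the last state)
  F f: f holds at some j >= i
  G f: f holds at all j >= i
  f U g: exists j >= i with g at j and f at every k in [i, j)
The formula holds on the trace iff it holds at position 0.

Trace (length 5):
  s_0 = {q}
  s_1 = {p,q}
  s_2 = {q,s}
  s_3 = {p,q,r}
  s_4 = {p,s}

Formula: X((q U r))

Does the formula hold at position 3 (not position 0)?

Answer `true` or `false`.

Answer: false

Derivation:
s_0={q}: X((q U r))=True (q U r)=True q=True r=False
s_1={p,q}: X((q U r))=True (q U r)=True q=True r=False
s_2={q,s}: X((q U r))=True (q U r)=True q=True r=False
s_3={p,q,r}: X((q U r))=False (q U r)=True q=True r=True
s_4={p,s}: X((q U r))=False (q U r)=False q=False r=False
Evaluating at position 3: result = False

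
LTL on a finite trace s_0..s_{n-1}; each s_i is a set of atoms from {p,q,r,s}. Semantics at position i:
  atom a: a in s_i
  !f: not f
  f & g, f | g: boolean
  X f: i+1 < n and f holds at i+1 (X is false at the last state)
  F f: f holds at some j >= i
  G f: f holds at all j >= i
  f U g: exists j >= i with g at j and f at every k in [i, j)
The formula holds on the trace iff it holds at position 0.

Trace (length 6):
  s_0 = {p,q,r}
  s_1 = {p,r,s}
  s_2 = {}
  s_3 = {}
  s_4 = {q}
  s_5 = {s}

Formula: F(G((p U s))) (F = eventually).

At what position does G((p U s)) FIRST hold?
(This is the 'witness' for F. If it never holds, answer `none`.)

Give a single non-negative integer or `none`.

s_0={p,q,r}: G((p U s))=False (p U s)=True p=True s=False
s_1={p,r,s}: G((p U s))=False (p U s)=True p=True s=True
s_2={}: G((p U s))=False (p U s)=False p=False s=False
s_3={}: G((p U s))=False (p U s)=False p=False s=False
s_4={q}: G((p U s))=False (p U s)=False p=False s=False
s_5={s}: G((p U s))=True (p U s)=True p=False s=True
F(G((p U s))) holds; first witness at position 5.

Answer: 5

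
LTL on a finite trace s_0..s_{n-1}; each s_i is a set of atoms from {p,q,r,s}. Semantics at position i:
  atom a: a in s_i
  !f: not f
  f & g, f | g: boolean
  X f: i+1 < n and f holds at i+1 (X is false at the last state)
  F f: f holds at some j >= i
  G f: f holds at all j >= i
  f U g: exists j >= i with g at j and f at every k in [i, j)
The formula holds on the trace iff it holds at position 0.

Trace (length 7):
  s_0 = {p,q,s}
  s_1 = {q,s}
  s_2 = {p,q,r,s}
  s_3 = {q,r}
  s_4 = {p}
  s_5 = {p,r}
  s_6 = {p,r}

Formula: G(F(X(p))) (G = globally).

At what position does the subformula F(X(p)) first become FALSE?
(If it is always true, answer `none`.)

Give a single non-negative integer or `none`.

s_0={p,q,s}: F(X(p))=True X(p)=False p=True
s_1={q,s}: F(X(p))=True X(p)=True p=False
s_2={p,q,r,s}: F(X(p))=True X(p)=False p=True
s_3={q,r}: F(X(p))=True X(p)=True p=False
s_4={p}: F(X(p))=True X(p)=True p=True
s_5={p,r}: F(X(p))=True X(p)=True p=True
s_6={p,r}: F(X(p))=False X(p)=False p=True
G(F(X(p))) holds globally = False
First violation at position 6.

Answer: 6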